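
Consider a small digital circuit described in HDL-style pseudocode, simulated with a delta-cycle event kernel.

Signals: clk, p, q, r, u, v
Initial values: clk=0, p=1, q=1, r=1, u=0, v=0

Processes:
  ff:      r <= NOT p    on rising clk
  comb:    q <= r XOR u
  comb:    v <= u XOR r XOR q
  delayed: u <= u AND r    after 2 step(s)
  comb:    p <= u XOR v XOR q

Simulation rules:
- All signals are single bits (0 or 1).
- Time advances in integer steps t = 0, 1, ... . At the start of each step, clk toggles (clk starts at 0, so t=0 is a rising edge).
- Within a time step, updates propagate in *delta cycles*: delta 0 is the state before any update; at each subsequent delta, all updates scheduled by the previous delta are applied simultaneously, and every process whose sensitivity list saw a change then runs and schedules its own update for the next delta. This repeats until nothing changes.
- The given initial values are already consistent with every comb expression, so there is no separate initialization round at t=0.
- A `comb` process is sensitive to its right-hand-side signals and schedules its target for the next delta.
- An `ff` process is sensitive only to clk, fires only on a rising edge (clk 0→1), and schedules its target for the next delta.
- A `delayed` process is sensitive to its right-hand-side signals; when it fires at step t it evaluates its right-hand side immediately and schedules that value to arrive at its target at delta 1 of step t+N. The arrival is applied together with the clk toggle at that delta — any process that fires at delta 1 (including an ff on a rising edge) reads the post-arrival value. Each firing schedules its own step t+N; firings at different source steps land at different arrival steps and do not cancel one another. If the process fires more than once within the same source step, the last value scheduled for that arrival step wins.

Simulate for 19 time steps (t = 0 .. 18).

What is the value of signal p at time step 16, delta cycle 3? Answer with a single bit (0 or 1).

1

[bits: r,v,u,p,clk,q]
t=0: Δ0=100101 Δ1=100111 Δ2=000111 Δ3=010110 Δ4=000110 Δ5=000010 | 5Δ
t=1: Δ0=000010 Δ1=000000 | 1Δ
t=2: Δ0=000000 Δ1=000010 Δ2=100010 Δ3=110011 Δ4=100011 Δ5=100111 | 5Δ
t=3: Δ0=100111 Δ1=100101 | 1Δ
t=4: Δ0=100101 Δ1=100111 Δ2=000111 Δ3=010110 Δ4=000110 Δ5=000010 | 5Δ
t=5: Δ0=000010 Δ1=000000 | 1Δ
t=6: Δ0=000000 Δ1=000010 Δ2=100010 Δ3=110011 Δ4=100011 Δ5=100111 | 5Δ
t=7: Δ0=100111 Δ1=100101 | 1Δ
t=8: Δ0=100101 Δ1=100111 Δ2=000111 Δ3=010110 Δ4=000110 Δ5=000010 | 5Δ
t=9: Δ0=000010 Δ1=000000 | 1Δ
t=10: Δ0=000000 Δ1=000010 Δ2=100010 Δ3=110011 Δ4=100011 Δ5=100111 | 5Δ
t=11: Δ0=100111 Δ1=100101 | 1Δ
t=12: Δ0=100101 Δ1=100111 Δ2=000111 Δ3=010110 Δ4=000110 Δ5=000010 | 5Δ
t=13: Δ0=000010 Δ1=000000 | 1Δ
t=14: Δ0=000000 Δ1=000010 Δ2=100010 Δ3=110011 Δ4=100011 Δ5=100111 | 5Δ
t=15: Δ0=100111 Δ1=100101 | 1Δ
t=16: Δ0=100101 Δ1=100111 Δ2=000111 Δ3=010110 Δ4=000110 Δ5=000010 | 5Δ
t=17: Δ0=000010 Δ1=000000 | 1Δ
t=18: Δ0=000000 Δ1=000010 Δ2=100010 Δ3=110011 Δ4=100011 Δ5=100111 | 5Δ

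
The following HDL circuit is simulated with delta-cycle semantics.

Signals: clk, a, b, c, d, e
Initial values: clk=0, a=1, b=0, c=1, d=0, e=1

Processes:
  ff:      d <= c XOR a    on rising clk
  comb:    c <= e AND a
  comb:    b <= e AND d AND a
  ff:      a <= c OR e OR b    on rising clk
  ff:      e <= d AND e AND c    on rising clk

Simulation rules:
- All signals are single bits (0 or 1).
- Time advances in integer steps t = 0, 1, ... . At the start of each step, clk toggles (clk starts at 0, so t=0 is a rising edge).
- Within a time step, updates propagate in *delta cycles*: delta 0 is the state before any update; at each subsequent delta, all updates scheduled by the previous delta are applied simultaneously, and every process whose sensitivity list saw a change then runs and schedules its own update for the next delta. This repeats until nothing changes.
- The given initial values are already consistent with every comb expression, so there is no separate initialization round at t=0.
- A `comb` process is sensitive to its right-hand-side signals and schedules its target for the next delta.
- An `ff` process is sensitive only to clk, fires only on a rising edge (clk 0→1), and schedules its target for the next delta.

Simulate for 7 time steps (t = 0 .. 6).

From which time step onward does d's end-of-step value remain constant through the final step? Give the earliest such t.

4

t0.Δ0 d=0 a=1 clk=0 c=1 b=0 e=1
t0.Δ1 d=0 a=1 clk=1 c=1 b=0 e=1
t0.Δ2 d=0 a=1 clk=1 c=1 b=0 e=0
t0.Δ3 d=0 a=1 clk=1 c=0 b=0 e=0
t1.Δ0 d=0 a=1 clk=1 c=0 b=0 e=0
t1.Δ1 d=0 a=1 clk=0 c=0 b=0 e=0
t2.Δ0 d=0 a=1 clk=0 c=0 b=0 e=0
t2.Δ1 d=0 a=1 clk=1 c=0 b=0 e=0
t2.Δ2 d=1 a=0 clk=1 c=0 b=0 e=0
t3.Δ0 d=1 a=0 clk=1 c=0 b=0 e=0
t3.Δ1 d=1 a=0 clk=0 c=0 b=0 e=0
t4.Δ0 d=1 a=0 clk=0 c=0 b=0 e=0
t4.Δ1 d=1 a=0 clk=1 c=0 b=0 e=0
t4.Δ2 d=0 a=0 clk=1 c=0 b=0 e=0
t5.Δ0 d=0 a=0 clk=1 c=0 b=0 e=0
t5.Δ1 d=0 a=0 clk=0 c=0 b=0 e=0
t6.Δ0 d=0 a=0 clk=0 c=0 b=0 e=0
t6.Δ1 d=0 a=0 clk=1 c=0 b=0 e=0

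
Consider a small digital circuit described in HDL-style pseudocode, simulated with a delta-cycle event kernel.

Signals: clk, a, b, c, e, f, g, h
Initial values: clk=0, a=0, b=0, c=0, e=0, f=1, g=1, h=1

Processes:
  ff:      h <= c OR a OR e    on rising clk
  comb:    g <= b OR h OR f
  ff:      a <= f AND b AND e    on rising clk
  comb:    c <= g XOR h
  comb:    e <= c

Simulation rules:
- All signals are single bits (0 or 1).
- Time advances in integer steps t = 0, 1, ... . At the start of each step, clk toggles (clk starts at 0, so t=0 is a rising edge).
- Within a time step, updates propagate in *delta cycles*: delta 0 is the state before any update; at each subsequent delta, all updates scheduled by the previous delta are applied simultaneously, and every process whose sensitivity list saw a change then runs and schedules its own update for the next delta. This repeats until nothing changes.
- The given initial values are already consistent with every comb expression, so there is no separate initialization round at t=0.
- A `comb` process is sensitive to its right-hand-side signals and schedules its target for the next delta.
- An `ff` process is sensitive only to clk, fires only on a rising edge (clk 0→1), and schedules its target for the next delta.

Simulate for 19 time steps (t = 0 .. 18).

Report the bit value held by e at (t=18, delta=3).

t0.Δ0 clk=0 f=1 g=1 c=0 e=0 a=0 h=1 b=0
t0.Δ1 clk=1 f=1 g=1 c=0 e=0 a=0 h=1 b=0
t0.Δ2 clk=1 f=1 g=1 c=0 e=0 a=0 h=0 b=0
t0.Δ3 clk=1 f=1 g=1 c=1 e=0 a=0 h=0 b=0
t0.Δ4 clk=1 f=1 g=1 c=1 e=1 a=0 h=0 b=0
t1.Δ0 clk=1 f=1 g=1 c=1 e=1 a=0 h=0 b=0
t1.Δ1 clk=0 f=1 g=1 c=1 e=1 a=0 h=0 b=0
t2.Δ0 clk=0 f=1 g=1 c=1 e=1 a=0 h=0 b=0
t2.Δ1 clk=1 f=1 g=1 c=1 e=1 a=0 h=0 b=0
t2.Δ2 clk=1 f=1 g=1 c=1 e=1 a=0 h=1 b=0
t2.Δ3 clk=1 f=1 g=1 c=0 e=1 a=0 h=1 b=0
t2.Δ4 clk=1 f=1 g=1 c=0 e=0 a=0 h=1 b=0
t3.Δ0 clk=1 f=1 g=1 c=0 e=0 a=0 h=1 b=0
t3.Δ1 clk=0 f=1 g=1 c=0 e=0 a=0 h=1 b=0
t4.Δ0 clk=0 f=1 g=1 c=0 e=0 a=0 h=1 b=0
t4.Δ1 clk=1 f=1 g=1 c=0 e=0 a=0 h=1 b=0
t4.Δ2 clk=1 f=1 g=1 c=0 e=0 a=0 h=0 b=0
t4.Δ3 clk=1 f=1 g=1 c=1 e=0 a=0 h=0 b=0
t4.Δ4 clk=1 f=1 g=1 c=1 e=1 a=0 h=0 b=0
t5.Δ0 clk=1 f=1 g=1 c=1 e=1 a=0 h=0 b=0
t5.Δ1 clk=0 f=1 g=1 c=1 e=1 a=0 h=0 b=0
t6.Δ0 clk=0 f=1 g=1 c=1 e=1 a=0 h=0 b=0
t6.Δ1 clk=1 f=1 g=1 c=1 e=1 a=0 h=0 b=0
t6.Δ2 clk=1 f=1 g=1 c=1 e=1 a=0 h=1 b=0
t6.Δ3 clk=1 f=1 g=1 c=0 e=1 a=0 h=1 b=0
t6.Δ4 clk=1 f=1 g=1 c=0 e=0 a=0 h=1 b=0
t7.Δ0 clk=1 f=1 g=1 c=0 e=0 a=0 h=1 b=0
t7.Δ1 clk=0 f=1 g=1 c=0 e=0 a=0 h=1 b=0
t8.Δ0 clk=0 f=1 g=1 c=0 e=0 a=0 h=1 b=0
t8.Δ1 clk=1 f=1 g=1 c=0 e=0 a=0 h=1 b=0
t8.Δ2 clk=1 f=1 g=1 c=0 e=0 a=0 h=0 b=0
t8.Δ3 clk=1 f=1 g=1 c=1 e=0 a=0 h=0 b=0
t8.Δ4 clk=1 f=1 g=1 c=1 e=1 a=0 h=0 b=0
t9.Δ0 clk=1 f=1 g=1 c=1 e=1 a=0 h=0 b=0
t9.Δ1 clk=0 f=1 g=1 c=1 e=1 a=0 h=0 b=0
t10.Δ0 clk=0 f=1 g=1 c=1 e=1 a=0 h=0 b=0
t10.Δ1 clk=1 f=1 g=1 c=1 e=1 a=0 h=0 b=0
t10.Δ2 clk=1 f=1 g=1 c=1 e=1 a=0 h=1 b=0
t10.Δ3 clk=1 f=1 g=1 c=0 e=1 a=0 h=1 b=0
t10.Δ4 clk=1 f=1 g=1 c=0 e=0 a=0 h=1 b=0
t11.Δ0 clk=1 f=1 g=1 c=0 e=0 a=0 h=1 b=0
t11.Δ1 clk=0 f=1 g=1 c=0 e=0 a=0 h=1 b=0
t12.Δ0 clk=0 f=1 g=1 c=0 e=0 a=0 h=1 b=0
t12.Δ1 clk=1 f=1 g=1 c=0 e=0 a=0 h=1 b=0
t12.Δ2 clk=1 f=1 g=1 c=0 e=0 a=0 h=0 b=0
t12.Δ3 clk=1 f=1 g=1 c=1 e=0 a=0 h=0 b=0
t12.Δ4 clk=1 f=1 g=1 c=1 e=1 a=0 h=0 b=0
t13.Δ0 clk=1 f=1 g=1 c=1 e=1 a=0 h=0 b=0
t13.Δ1 clk=0 f=1 g=1 c=1 e=1 a=0 h=0 b=0
t14.Δ0 clk=0 f=1 g=1 c=1 e=1 a=0 h=0 b=0
t14.Δ1 clk=1 f=1 g=1 c=1 e=1 a=0 h=0 b=0
t14.Δ2 clk=1 f=1 g=1 c=1 e=1 a=0 h=1 b=0
t14.Δ3 clk=1 f=1 g=1 c=0 e=1 a=0 h=1 b=0
t14.Δ4 clk=1 f=1 g=1 c=0 e=0 a=0 h=1 b=0
t15.Δ0 clk=1 f=1 g=1 c=0 e=0 a=0 h=1 b=0
t15.Δ1 clk=0 f=1 g=1 c=0 e=0 a=0 h=1 b=0
t16.Δ0 clk=0 f=1 g=1 c=0 e=0 a=0 h=1 b=0
t16.Δ1 clk=1 f=1 g=1 c=0 e=0 a=0 h=1 b=0
t16.Δ2 clk=1 f=1 g=1 c=0 e=0 a=0 h=0 b=0
t16.Δ3 clk=1 f=1 g=1 c=1 e=0 a=0 h=0 b=0
t16.Δ4 clk=1 f=1 g=1 c=1 e=1 a=0 h=0 b=0
t17.Δ0 clk=1 f=1 g=1 c=1 e=1 a=0 h=0 b=0
t17.Δ1 clk=0 f=1 g=1 c=1 e=1 a=0 h=0 b=0
t18.Δ0 clk=0 f=1 g=1 c=1 e=1 a=0 h=0 b=0
t18.Δ1 clk=1 f=1 g=1 c=1 e=1 a=0 h=0 b=0
t18.Δ2 clk=1 f=1 g=1 c=1 e=1 a=0 h=1 b=0
t18.Δ3 clk=1 f=1 g=1 c=0 e=1 a=0 h=1 b=0
t18.Δ4 clk=1 f=1 g=1 c=0 e=0 a=0 h=1 b=0

1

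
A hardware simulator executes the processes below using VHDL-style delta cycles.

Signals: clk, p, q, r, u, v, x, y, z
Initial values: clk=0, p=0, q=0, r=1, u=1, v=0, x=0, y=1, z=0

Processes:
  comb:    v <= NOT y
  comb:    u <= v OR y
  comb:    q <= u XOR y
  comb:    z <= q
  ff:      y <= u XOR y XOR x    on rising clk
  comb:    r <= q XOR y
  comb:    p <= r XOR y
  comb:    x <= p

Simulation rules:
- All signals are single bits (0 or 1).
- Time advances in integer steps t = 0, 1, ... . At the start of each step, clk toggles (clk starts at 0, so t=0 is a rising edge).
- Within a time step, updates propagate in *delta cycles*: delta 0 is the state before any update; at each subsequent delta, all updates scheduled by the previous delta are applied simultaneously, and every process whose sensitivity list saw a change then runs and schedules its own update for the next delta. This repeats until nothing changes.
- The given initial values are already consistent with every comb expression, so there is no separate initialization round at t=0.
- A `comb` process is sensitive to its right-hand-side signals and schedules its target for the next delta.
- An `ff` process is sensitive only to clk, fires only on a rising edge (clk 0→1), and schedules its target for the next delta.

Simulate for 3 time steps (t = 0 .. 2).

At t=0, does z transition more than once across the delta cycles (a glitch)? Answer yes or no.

t0.Δ0 u=1 clk=0 v=0 z=0 p=0 r=1 y=1 q=0 x=0
t0.Δ1 u=1 clk=1 v=0 z=0 p=0 r=1 y=1 q=0 x=0
t0.Δ2 u=1 clk=1 v=0 z=0 p=0 r=1 y=0 q=0 x=0
t0.Δ3 u=0 clk=1 v=1 z=0 p=1 r=0 y=0 q=1 x=0
t0.Δ4 u=1 clk=1 v=1 z=1 p=0 r=1 y=0 q=0 x=1
t0.Δ5 u=1 clk=1 v=1 z=0 p=1 r=0 y=0 q=1 x=0
t0.Δ6 u=1 clk=1 v=1 z=1 p=0 r=1 y=0 q=1 x=1
t0.Δ7 u=1 clk=1 v=1 z=1 p=1 r=1 y=0 q=1 x=0
t0.Δ8 u=1 clk=1 v=1 z=1 p=1 r=1 y=0 q=1 x=1
t1.Δ0 u=1 clk=1 v=1 z=1 p=1 r=1 y=0 q=1 x=1
t1.Δ1 u=1 clk=0 v=1 z=1 p=1 r=1 y=0 q=1 x=1
t2.Δ0 u=1 clk=0 v=1 z=1 p=1 r=1 y=0 q=1 x=1
t2.Δ1 u=1 clk=1 v=1 z=1 p=1 r=1 y=0 q=1 x=1

yes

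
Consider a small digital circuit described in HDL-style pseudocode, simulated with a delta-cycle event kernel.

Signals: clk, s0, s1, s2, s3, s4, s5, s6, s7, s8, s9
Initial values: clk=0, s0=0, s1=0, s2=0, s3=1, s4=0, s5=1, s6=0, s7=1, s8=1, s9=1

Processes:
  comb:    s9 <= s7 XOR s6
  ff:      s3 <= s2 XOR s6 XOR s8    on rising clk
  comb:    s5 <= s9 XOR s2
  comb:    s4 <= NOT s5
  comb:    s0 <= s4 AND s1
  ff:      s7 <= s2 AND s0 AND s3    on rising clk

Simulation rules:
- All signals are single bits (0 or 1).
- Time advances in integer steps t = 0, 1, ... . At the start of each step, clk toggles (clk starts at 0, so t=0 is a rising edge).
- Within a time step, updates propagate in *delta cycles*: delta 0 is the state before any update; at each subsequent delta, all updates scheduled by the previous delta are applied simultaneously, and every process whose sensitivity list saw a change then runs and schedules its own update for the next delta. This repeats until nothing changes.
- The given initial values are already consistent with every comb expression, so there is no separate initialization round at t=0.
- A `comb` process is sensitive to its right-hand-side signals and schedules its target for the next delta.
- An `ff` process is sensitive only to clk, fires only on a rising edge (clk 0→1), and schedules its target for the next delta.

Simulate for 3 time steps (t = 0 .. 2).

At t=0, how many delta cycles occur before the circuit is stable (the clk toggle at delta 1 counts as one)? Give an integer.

t0.Δ0 s9=1 s2=0 s0=0 s6=0 s4=0 s8=1 s3=1 s5=1 clk=0 s7=1 s1=0
t0.Δ1 s9=1 s2=0 s0=0 s6=0 s4=0 s8=1 s3=1 s5=1 clk=1 s7=1 s1=0
t0.Δ2 s9=1 s2=0 s0=0 s6=0 s4=0 s8=1 s3=1 s5=1 clk=1 s7=0 s1=0
t0.Δ3 s9=0 s2=0 s0=0 s6=0 s4=0 s8=1 s3=1 s5=1 clk=1 s7=0 s1=0
t0.Δ4 s9=0 s2=0 s0=0 s6=0 s4=0 s8=1 s3=1 s5=0 clk=1 s7=0 s1=0
t0.Δ5 s9=0 s2=0 s0=0 s6=0 s4=1 s8=1 s3=1 s5=0 clk=1 s7=0 s1=0
t1.Δ0 s9=0 s2=0 s0=0 s6=0 s4=1 s8=1 s3=1 s5=0 clk=1 s7=0 s1=0
t1.Δ1 s9=0 s2=0 s0=0 s6=0 s4=1 s8=1 s3=1 s5=0 clk=0 s7=0 s1=0
t2.Δ0 s9=0 s2=0 s0=0 s6=0 s4=1 s8=1 s3=1 s5=0 clk=0 s7=0 s1=0
t2.Δ1 s9=0 s2=0 s0=0 s6=0 s4=1 s8=1 s3=1 s5=0 clk=1 s7=0 s1=0

5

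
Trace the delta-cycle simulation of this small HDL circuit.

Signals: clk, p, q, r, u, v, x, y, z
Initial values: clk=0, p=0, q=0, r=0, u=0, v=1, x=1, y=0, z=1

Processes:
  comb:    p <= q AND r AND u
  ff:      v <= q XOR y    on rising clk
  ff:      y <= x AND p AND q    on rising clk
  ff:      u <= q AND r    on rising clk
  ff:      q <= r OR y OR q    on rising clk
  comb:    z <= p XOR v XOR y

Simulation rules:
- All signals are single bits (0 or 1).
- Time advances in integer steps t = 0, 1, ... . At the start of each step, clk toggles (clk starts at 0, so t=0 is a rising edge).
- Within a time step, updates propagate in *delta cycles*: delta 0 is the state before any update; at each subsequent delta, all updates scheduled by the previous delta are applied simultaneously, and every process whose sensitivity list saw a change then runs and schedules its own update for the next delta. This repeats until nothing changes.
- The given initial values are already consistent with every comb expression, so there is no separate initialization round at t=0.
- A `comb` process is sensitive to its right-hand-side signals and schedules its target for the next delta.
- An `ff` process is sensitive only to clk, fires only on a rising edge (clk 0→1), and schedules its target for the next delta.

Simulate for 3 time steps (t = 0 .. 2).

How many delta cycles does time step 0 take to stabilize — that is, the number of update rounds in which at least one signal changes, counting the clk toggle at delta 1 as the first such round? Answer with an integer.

t=0 Δ0: u=0 r=0 q=0 p=0 clk=0 y=0 z=1 v=1 x=1
  Δ1: clk:0→1
  Δ2: v:1→0
  Δ3: z:1→0
  (3Δ to stable)
t=1 Δ0: u=0 r=0 q=0 p=0 clk=1 y=0 z=0 v=0 x=1
  Δ1: clk:1→0
  (1Δ to stable)
t=2 Δ0: u=0 r=0 q=0 p=0 clk=0 y=0 z=0 v=0 x=1
  Δ1: clk:0→1
  (1Δ to stable)

3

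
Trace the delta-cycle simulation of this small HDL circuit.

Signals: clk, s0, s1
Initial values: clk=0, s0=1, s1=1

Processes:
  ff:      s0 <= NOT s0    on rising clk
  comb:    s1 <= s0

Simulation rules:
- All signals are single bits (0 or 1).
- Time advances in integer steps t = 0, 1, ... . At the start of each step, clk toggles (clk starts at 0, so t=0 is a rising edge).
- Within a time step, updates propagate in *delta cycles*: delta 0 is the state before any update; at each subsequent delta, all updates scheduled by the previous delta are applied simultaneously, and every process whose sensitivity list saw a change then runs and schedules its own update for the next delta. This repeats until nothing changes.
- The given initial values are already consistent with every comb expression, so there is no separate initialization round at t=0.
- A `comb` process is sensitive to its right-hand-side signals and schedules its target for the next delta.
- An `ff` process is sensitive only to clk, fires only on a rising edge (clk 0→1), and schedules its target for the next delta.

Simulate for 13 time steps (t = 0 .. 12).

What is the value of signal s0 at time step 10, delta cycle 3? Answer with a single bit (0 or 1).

1

[bits: clk,s1,s0]
t=0: Δ0=011 Δ1=111 Δ2=110 Δ3=100 | 3Δ
t=1: Δ0=100 Δ1=000 | 1Δ
t=2: Δ0=000 Δ1=100 Δ2=101 Δ3=111 | 3Δ
t=3: Δ0=111 Δ1=011 | 1Δ
t=4: Δ0=011 Δ1=111 Δ2=110 Δ3=100 | 3Δ
t=5: Δ0=100 Δ1=000 | 1Δ
t=6: Δ0=000 Δ1=100 Δ2=101 Δ3=111 | 3Δ
t=7: Δ0=111 Δ1=011 | 1Δ
t=8: Δ0=011 Δ1=111 Δ2=110 Δ3=100 | 3Δ
t=9: Δ0=100 Δ1=000 | 1Δ
t=10: Δ0=000 Δ1=100 Δ2=101 Δ3=111 | 3Δ
t=11: Δ0=111 Δ1=011 | 1Δ
t=12: Δ0=011 Δ1=111 Δ2=110 Δ3=100 | 3Δ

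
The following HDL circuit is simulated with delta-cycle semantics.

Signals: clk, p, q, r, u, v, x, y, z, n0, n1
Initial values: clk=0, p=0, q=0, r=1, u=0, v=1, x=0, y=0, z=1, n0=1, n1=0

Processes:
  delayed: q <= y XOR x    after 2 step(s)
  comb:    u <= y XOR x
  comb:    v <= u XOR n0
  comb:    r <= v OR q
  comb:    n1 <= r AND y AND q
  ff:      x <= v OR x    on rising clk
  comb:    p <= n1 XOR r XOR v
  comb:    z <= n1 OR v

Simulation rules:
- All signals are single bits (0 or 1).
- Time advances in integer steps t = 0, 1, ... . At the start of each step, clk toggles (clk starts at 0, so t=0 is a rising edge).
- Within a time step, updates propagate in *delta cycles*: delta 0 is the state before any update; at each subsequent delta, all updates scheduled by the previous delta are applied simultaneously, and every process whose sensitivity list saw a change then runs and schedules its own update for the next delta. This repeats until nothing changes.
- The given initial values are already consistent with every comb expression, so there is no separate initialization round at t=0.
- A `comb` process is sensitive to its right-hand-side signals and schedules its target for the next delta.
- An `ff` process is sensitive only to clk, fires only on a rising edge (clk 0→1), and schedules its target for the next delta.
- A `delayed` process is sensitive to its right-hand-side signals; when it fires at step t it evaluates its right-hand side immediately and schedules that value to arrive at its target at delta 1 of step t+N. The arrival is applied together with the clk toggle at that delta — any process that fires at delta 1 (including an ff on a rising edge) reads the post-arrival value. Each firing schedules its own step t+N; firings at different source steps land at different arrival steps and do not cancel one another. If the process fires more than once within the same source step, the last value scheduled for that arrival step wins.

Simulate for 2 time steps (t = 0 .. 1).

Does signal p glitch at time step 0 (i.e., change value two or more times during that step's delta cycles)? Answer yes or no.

t=0 Δ0: x=0 n1=0 p=0 q=0 v=1 z=1 clk=0 n0=1 r=1 y=0 u=0
  Δ1: clk:0→1
  Δ2: x:0→1
  Δ3: u:0→1
  Δ4: v:1→0
  Δ5: p:0→1, z:1→0, r:1→0
  Δ6: p:1→0
  (6Δ to stable)
t=1 Δ0: x=1 n1=0 p=0 q=0 v=0 z=0 clk=1 n0=1 r=0 y=0 u=1
  Δ1: clk:1→0
  (1Δ to stable)

yes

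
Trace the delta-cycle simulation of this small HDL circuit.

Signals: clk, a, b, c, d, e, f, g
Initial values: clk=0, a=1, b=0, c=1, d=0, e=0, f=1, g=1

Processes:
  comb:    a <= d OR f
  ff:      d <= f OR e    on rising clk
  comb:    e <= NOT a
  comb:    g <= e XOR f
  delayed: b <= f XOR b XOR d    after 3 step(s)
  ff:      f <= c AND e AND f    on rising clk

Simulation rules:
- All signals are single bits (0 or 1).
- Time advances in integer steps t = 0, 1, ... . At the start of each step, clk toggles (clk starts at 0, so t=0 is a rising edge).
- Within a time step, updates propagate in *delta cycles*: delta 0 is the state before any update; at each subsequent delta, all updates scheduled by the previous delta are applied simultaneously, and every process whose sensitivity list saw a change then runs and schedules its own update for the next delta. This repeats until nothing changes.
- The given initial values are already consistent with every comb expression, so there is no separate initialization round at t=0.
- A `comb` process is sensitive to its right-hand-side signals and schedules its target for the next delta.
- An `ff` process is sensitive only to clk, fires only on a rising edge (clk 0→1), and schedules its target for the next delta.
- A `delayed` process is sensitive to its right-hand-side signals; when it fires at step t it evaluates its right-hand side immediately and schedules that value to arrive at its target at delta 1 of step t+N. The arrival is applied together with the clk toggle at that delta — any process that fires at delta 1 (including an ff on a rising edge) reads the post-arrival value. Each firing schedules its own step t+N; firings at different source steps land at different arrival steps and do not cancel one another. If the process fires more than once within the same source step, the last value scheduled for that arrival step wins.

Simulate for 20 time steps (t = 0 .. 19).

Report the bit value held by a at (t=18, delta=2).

[bits: a,b,f,d,e,clk,g,c]
t=0: Δ0=10100011 Δ1=10100111 Δ2=10010111 Δ3=10010101 | 3Δ
t=1: Δ0=10010101 Δ1=10010001 | 1Δ
t=2: Δ0=10010001 Δ1=10010101 Δ2=10000101 Δ3=00000101 Δ4=00001101 Δ5=00001111 | 5Δ
t=3: Δ0=00001111 Δ1=01001011 | 1Δ
t=4: Δ0=01001011 Δ1=01001111 Δ2=01011111 Δ3=11011111 Δ4=11010111 Δ5=11010101 | 5Δ
t=5: Δ0=11010101 Δ1=10010001 | 1Δ
t=6: Δ0=10010001 Δ1=11010101 Δ2=11000101 Δ3=01000101 Δ4=01001101 Δ5=01001111 | 5Δ
t=7: Δ0=01001111 Δ1=00001011 | 1Δ
t=8: Δ0=00001011 Δ1=01001111 Δ2=01011111 Δ3=11011111 Δ4=11010111 Δ5=11010101 | 5Δ
t=9: Δ0=11010101 Δ1=11010001 | 1Δ
t=10: Δ0=11010001 Δ1=10010101 Δ2=10000101 Δ3=00000101 Δ4=00001101 Δ5=00001111 | 5Δ
t=11: Δ0=00001111 Δ1=00001011 | 1Δ
t=12: Δ0=00001011 Δ1=00001111 Δ2=00011111 Δ3=10011111 Δ4=10010111 Δ5=10010101 | 5Δ
t=13: Δ0=10010101 Δ1=10010001 | 1Δ
t=14: Δ0=10010001 Δ1=10010101 Δ2=10000101 Δ3=00000101 Δ4=00001101 Δ5=00001111 | 5Δ
t=15: Δ0=00001111 Δ1=01001011 | 1Δ
t=16: Δ0=01001011 Δ1=01001111 Δ2=01011111 Δ3=11011111 Δ4=11010111 Δ5=11010101 | 5Δ
t=17: Δ0=11010101 Δ1=10010001 | 1Δ
t=18: Δ0=10010001 Δ1=11010101 Δ2=11000101 Δ3=01000101 Δ4=01001101 Δ5=01001111 | 5Δ
t=19: Δ0=01001111 Δ1=00001011 | 1Δ

1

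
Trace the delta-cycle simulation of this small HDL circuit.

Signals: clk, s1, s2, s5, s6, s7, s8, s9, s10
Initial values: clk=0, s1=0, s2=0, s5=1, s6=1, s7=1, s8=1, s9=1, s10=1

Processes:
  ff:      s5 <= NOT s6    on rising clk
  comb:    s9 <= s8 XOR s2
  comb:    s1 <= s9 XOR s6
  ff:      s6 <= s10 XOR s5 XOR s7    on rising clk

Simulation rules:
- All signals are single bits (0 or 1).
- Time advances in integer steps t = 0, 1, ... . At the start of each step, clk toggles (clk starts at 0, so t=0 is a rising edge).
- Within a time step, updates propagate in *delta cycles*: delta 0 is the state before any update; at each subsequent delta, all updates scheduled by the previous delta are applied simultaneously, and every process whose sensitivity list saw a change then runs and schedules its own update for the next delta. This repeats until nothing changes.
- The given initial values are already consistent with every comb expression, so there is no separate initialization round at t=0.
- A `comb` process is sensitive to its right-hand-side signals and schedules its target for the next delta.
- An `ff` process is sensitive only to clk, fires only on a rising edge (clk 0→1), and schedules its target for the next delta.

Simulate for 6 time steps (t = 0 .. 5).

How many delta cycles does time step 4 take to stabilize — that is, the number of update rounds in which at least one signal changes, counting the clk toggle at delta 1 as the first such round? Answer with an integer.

t=0 Δ0: clk=0 s1=0 s6=1 s8=1 s10=1 s9=1 s2=0 s7=1 s5=1
  Δ1: clk:0→1
  Δ2: s5:1→0
  (2Δ to stable)
t=1 Δ0: clk=1 s1=0 s6=1 s8=1 s10=1 s9=1 s2=0 s7=1 s5=0
  Δ1: clk:1→0
  (1Δ to stable)
t=2 Δ0: clk=0 s1=0 s6=1 s8=1 s10=1 s9=1 s2=0 s7=1 s5=0
  Δ1: clk:0→1
  Δ2: s6:1→0
  Δ3: s1:0→1
  (3Δ to stable)
t=3 Δ0: clk=1 s1=1 s6=0 s8=1 s10=1 s9=1 s2=0 s7=1 s5=0
  Δ1: clk:1→0
  (1Δ to stable)
t=4 Δ0: clk=0 s1=1 s6=0 s8=1 s10=1 s9=1 s2=0 s7=1 s5=0
  Δ1: clk:0→1
  Δ2: s5:0→1
  (2Δ to stable)
t=5 Δ0: clk=1 s1=1 s6=0 s8=1 s10=1 s9=1 s2=0 s7=1 s5=1
  Δ1: clk:1→0
  (1Δ to stable)

2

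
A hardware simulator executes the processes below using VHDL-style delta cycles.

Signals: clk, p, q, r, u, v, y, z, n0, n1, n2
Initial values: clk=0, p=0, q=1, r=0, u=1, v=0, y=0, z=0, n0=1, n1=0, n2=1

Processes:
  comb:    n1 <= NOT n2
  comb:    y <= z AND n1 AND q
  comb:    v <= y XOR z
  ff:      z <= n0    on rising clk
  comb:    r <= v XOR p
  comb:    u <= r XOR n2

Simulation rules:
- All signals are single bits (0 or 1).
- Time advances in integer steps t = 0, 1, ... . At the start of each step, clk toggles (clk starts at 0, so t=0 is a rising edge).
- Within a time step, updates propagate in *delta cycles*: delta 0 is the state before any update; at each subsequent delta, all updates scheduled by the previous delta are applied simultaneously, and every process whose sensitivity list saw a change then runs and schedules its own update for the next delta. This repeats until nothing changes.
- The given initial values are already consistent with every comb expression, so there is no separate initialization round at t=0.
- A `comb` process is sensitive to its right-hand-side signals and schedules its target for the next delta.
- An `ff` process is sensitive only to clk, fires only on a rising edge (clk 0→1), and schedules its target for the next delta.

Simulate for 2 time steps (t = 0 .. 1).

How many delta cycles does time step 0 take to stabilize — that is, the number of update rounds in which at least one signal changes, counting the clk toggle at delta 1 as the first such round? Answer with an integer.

t=0 Δ0: v=0 z=0 n2=1 p=0 n0=1 u=1 r=0 y=0 q=1 n1=0 clk=0
  Δ1: clk:0→1
  Δ2: z:0→1
  Δ3: v:0→1
  Δ4: r:0→1
  Δ5: u:1→0
  (5Δ to stable)
t=1 Δ0: v=1 z=1 n2=1 p=0 n0=1 u=0 r=1 y=0 q=1 n1=0 clk=1
  Δ1: clk:1→0
  (1Δ to stable)

5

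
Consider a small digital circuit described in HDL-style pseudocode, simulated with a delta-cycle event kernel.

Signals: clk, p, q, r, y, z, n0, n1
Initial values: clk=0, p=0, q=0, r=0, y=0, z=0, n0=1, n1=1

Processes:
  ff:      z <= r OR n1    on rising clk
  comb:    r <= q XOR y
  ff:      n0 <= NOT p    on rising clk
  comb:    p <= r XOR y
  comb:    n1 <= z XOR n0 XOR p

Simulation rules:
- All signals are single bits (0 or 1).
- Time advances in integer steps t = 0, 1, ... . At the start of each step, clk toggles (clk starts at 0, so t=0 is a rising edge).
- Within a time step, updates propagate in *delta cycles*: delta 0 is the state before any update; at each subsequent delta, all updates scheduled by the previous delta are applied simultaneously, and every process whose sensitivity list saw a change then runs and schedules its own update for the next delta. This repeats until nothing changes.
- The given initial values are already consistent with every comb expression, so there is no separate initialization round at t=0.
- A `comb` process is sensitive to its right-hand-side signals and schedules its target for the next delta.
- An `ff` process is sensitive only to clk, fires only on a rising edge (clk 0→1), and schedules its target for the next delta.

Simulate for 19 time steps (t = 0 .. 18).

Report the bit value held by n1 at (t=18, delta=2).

0

t=0 Δ0: n1=1 p=0 y=0 clk=0 r=0 n0=1 q=0 z=0
  Δ1: clk:0→1
  Δ2: z:0→1
  Δ3: n1:1→0
  (3Δ to stable)
t=1 Δ0: n1=0 p=0 y=0 clk=1 r=0 n0=1 q=0 z=1
  Δ1: clk:1→0
  (1Δ to stable)
t=2 Δ0: n1=0 p=0 y=0 clk=0 r=0 n0=1 q=0 z=1
  Δ1: clk:0→1
  Δ2: z:1→0
  Δ3: n1:0→1
  (3Δ to stable)
t=3 Δ0: n1=1 p=0 y=0 clk=1 r=0 n0=1 q=0 z=0
  Δ1: clk:1→0
  (1Δ to stable)
t=4 Δ0: n1=1 p=0 y=0 clk=0 r=0 n0=1 q=0 z=0
  Δ1: clk:0→1
  Δ2: z:0→1
  Δ3: n1:1→0
  (3Δ to stable)
t=5 Δ0: n1=0 p=0 y=0 clk=1 r=0 n0=1 q=0 z=1
  Δ1: clk:1→0
  (1Δ to stable)
t=6 Δ0: n1=0 p=0 y=0 clk=0 r=0 n0=1 q=0 z=1
  Δ1: clk:0→1
  Δ2: z:1→0
  Δ3: n1:0→1
  (3Δ to stable)
t=7 Δ0: n1=1 p=0 y=0 clk=1 r=0 n0=1 q=0 z=0
  Δ1: clk:1→0
  (1Δ to stable)
t=8 Δ0: n1=1 p=0 y=0 clk=0 r=0 n0=1 q=0 z=0
  Δ1: clk:0→1
  Δ2: z:0→1
  Δ3: n1:1→0
  (3Δ to stable)
t=9 Δ0: n1=0 p=0 y=0 clk=1 r=0 n0=1 q=0 z=1
  Δ1: clk:1→0
  (1Δ to stable)
t=10 Δ0: n1=0 p=0 y=0 clk=0 r=0 n0=1 q=0 z=1
  Δ1: clk:0→1
  Δ2: z:1→0
  Δ3: n1:0→1
  (3Δ to stable)
t=11 Δ0: n1=1 p=0 y=0 clk=1 r=0 n0=1 q=0 z=0
  Δ1: clk:1→0
  (1Δ to stable)
t=12 Δ0: n1=1 p=0 y=0 clk=0 r=0 n0=1 q=0 z=0
  Δ1: clk:0→1
  Δ2: z:0→1
  Δ3: n1:1→0
  (3Δ to stable)
t=13 Δ0: n1=0 p=0 y=0 clk=1 r=0 n0=1 q=0 z=1
  Δ1: clk:1→0
  (1Δ to stable)
t=14 Δ0: n1=0 p=0 y=0 clk=0 r=0 n0=1 q=0 z=1
  Δ1: clk:0→1
  Δ2: z:1→0
  Δ3: n1:0→1
  (3Δ to stable)
t=15 Δ0: n1=1 p=0 y=0 clk=1 r=0 n0=1 q=0 z=0
  Δ1: clk:1→0
  (1Δ to stable)
t=16 Δ0: n1=1 p=0 y=0 clk=0 r=0 n0=1 q=0 z=0
  Δ1: clk:0→1
  Δ2: z:0→1
  Δ3: n1:1→0
  (3Δ to stable)
t=17 Δ0: n1=0 p=0 y=0 clk=1 r=0 n0=1 q=0 z=1
  Δ1: clk:1→0
  (1Δ to stable)
t=18 Δ0: n1=0 p=0 y=0 clk=0 r=0 n0=1 q=0 z=1
  Δ1: clk:0→1
  Δ2: z:1→0
  Δ3: n1:0→1
  (3Δ to stable)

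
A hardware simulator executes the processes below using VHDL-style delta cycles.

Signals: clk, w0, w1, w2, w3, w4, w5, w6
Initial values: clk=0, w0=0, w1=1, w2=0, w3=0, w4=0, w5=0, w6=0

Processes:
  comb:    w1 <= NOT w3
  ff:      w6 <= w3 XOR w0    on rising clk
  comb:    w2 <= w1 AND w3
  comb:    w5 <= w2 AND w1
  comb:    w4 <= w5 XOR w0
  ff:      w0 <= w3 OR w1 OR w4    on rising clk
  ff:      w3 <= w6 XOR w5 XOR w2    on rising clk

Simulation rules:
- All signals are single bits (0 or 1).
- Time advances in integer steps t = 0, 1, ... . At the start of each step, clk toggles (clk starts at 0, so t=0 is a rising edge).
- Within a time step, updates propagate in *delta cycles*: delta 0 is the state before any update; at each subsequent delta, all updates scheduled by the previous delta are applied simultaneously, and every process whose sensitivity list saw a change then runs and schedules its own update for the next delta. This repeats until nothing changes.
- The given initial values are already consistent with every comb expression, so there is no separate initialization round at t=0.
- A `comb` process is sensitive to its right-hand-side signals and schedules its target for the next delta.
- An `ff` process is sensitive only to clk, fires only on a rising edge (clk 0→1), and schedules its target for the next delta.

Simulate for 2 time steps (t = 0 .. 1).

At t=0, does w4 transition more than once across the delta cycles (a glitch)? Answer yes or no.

t=0 Δ0: clk=0 w2=0 w1=1 w0=0 w6=0 w3=0 w5=0 w4=0
  Δ1: clk:0→1
  Δ2: w0:0→1
  Δ3: w4:0→1
  (3Δ to stable)
t=1 Δ0: clk=1 w2=0 w1=1 w0=1 w6=0 w3=0 w5=0 w4=1
  Δ1: clk:1→0
  (1Δ to stable)

no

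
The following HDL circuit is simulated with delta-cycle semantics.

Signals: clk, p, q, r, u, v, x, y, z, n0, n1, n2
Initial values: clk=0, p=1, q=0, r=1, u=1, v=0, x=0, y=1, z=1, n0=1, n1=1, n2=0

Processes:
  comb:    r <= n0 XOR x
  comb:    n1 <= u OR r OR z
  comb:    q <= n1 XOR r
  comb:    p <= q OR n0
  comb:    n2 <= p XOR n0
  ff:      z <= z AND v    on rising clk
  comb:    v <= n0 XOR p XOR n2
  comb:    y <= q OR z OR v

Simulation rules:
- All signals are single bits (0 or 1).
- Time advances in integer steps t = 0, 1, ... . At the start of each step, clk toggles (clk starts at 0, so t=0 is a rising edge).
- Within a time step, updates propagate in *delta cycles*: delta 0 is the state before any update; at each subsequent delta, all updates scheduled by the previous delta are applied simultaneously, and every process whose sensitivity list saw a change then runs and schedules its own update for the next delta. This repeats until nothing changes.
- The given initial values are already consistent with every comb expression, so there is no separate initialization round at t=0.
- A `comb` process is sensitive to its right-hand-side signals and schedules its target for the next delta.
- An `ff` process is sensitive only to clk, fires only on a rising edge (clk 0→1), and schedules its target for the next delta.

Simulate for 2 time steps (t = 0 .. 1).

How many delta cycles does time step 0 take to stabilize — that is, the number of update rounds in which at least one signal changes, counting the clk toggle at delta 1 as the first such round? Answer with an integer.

[bits: x,v,clk,n1,p,z,n2,y,n0,q,r,u]
t=0: Δ0=000111011011 Δ1=001111011011 Δ2=001110011011 Δ3=001110001011 | 3Δ
t=1: Δ0=001110001011 Δ1=000110001011 | 1Δ

3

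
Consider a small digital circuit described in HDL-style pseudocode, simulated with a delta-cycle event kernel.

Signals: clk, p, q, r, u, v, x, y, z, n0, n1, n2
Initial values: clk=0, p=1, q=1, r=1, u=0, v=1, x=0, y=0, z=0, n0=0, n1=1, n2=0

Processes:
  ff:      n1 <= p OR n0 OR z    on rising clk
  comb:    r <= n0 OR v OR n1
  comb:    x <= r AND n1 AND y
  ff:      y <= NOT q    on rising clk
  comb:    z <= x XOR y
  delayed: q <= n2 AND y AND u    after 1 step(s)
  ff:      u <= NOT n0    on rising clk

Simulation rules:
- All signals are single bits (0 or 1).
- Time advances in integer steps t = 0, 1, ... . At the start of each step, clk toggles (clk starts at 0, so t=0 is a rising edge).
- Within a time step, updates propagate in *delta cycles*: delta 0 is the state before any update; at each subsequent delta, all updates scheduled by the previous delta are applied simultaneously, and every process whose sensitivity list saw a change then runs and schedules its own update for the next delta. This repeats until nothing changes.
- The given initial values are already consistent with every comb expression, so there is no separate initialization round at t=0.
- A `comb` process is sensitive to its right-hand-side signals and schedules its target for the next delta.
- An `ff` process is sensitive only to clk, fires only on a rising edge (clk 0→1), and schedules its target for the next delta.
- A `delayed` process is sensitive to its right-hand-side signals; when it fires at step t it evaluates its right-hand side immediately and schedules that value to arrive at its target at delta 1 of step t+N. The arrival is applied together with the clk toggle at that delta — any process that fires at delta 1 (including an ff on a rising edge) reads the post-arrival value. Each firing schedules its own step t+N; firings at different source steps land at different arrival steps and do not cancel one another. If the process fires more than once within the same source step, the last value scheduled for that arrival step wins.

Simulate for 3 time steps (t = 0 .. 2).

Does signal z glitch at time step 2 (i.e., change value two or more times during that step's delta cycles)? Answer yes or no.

t=0 Δ0: v=1 n2=0 x=0 clk=0 r=1 u=0 n0=0 p=1 y=0 z=0 q=1 n1=1
  Δ1: clk:0→1
  Δ2: u:0→1
  (2Δ to stable)
t=1 Δ0: v=1 n2=0 x=0 clk=1 r=1 u=1 n0=0 p=1 y=0 z=0 q=1 n1=1
  Δ1: clk:1→0, q:1→0
  (1Δ to stable)
t=2 Δ0: v=1 n2=0 x=0 clk=0 r=1 u=1 n0=0 p=1 y=0 z=0 q=0 n1=1
  Δ1: clk:0→1
  Δ2: y:0→1
  Δ3: x:0→1, z:0→1
  Δ4: z:1→0
  (4Δ to stable)

yes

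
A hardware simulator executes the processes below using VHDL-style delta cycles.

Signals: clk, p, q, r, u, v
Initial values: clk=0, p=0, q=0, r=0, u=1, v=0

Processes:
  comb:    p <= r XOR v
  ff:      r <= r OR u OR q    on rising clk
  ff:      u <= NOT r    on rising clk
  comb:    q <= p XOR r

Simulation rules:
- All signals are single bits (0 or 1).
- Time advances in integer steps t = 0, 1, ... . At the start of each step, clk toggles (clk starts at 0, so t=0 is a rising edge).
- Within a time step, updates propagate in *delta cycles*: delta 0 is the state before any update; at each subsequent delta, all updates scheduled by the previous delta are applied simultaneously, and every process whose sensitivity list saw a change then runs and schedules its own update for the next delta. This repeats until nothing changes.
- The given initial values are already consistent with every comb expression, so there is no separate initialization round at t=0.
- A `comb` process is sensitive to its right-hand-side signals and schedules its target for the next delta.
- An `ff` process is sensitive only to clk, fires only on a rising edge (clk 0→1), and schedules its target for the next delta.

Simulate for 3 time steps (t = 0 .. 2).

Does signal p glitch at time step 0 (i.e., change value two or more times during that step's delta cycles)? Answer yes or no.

t0.Δ0 u=1 q=0 r=0 clk=0 p=0 v=0
t0.Δ1 u=1 q=0 r=0 clk=1 p=0 v=0
t0.Δ2 u=1 q=0 r=1 clk=1 p=0 v=0
t0.Δ3 u=1 q=1 r=1 clk=1 p=1 v=0
t0.Δ4 u=1 q=0 r=1 clk=1 p=1 v=0
t1.Δ0 u=1 q=0 r=1 clk=1 p=1 v=0
t1.Δ1 u=1 q=0 r=1 clk=0 p=1 v=0
t2.Δ0 u=1 q=0 r=1 clk=0 p=1 v=0
t2.Δ1 u=1 q=0 r=1 clk=1 p=1 v=0
t2.Δ2 u=0 q=0 r=1 clk=1 p=1 v=0

no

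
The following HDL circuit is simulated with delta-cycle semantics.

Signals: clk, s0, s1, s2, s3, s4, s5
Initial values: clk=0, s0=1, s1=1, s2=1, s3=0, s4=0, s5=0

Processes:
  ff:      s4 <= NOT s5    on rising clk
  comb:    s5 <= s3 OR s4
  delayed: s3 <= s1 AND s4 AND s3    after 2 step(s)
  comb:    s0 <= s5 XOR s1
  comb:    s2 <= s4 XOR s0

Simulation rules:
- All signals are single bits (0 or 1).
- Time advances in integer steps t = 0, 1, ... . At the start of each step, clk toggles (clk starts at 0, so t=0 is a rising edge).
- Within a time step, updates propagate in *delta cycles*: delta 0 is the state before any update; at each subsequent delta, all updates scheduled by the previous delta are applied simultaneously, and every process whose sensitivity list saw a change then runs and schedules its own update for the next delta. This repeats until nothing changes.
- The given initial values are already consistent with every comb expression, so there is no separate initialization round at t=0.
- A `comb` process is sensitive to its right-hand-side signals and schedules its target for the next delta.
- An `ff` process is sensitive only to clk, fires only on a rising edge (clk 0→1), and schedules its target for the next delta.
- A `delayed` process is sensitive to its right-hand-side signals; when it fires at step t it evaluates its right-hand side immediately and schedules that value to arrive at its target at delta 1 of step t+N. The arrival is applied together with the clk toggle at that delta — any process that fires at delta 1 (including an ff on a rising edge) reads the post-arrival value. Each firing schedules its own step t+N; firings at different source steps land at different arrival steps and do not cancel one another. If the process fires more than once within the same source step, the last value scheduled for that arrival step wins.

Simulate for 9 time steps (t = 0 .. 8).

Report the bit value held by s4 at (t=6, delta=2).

[bits: s5,s1,s3,s2,s0,s4,clk]
t=0: Δ0=0101100 Δ1=0101101 Δ2=0101111 Δ3=1100111 Δ4=1100011 Δ5=1101011 | 5Δ
t=1: Δ0=1101011 Δ1=1101010 | 1Δ
t=2: Δ0=1101010 Δ1=1101011 Δ2=1101001 Δ3=0100001 Δ4=0100101 Δ5=0101101 | 5Δ
t=3: Δ0=0101101 Δ1=0101100 | 1Δ
t=4: Δ0=0101100 Δ1=0101101 Δ2=0101111 Δ3=1100111 Δ4=1100011 Δ5=1101011 | 5Δ
t=5: Δ0=1101011 Δ1=1101010 | 1Δ
t=6: Δ0=1101010 Δ1=1101011 Δ2=1101001 Δ3=0100001 Δ4=0100101 Δ5=0101101 | 5Δ
t=7: Δ0=0101101 Δ1=0101100 | 1Δ
t=8: Δ0=0101100 Δ1=0101101 Δ2=0101111 Δ3=1100111 Δ4=1100011 Δ5=1101011 | 5Δ

0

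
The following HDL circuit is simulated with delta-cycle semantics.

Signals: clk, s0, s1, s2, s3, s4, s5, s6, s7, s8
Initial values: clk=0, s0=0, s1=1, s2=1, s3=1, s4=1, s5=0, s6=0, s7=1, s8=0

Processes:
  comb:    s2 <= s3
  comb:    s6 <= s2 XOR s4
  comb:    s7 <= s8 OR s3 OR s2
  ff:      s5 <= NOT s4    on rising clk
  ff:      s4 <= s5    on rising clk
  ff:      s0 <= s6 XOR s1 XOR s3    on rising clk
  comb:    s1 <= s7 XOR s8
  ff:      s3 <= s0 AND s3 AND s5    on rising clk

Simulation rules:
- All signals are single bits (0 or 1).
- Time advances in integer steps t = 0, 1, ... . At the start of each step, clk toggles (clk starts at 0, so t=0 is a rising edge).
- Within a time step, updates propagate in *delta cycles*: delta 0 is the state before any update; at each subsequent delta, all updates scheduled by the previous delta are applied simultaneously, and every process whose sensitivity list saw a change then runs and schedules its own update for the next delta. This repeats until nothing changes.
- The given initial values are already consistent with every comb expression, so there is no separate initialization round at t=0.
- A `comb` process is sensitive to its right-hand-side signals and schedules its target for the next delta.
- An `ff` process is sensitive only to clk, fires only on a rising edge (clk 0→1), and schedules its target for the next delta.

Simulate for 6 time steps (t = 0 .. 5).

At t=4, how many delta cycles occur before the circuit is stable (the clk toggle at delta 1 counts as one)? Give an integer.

[bits: s3,s1,s8,s0,s6,clk,s2,s5,s4,s7]
t=0: Δ0=1100001011 Δ1=1100011011 Δ2=0100011001 Δ3=0100110001 Δ4=0100010000 Δ5=0000010000 | 5Δ
t=1: Δ0=0000010000 Δ1=0000000000 | 1Δ
t=2: Δ0=0000000000 Δ1=0000010000 Δ2=0000010100 | 2Δ
t=3: Δ0=0000010100 Δ1=0000000100 | 1Δ
t=4: Δ0=0000000100 Δ1=0000010100 Δ2=0000010110 Δ3=0000110110 | 3Δ
t=5: Δ0=0000110110 Δ1=0000100110 | 1Δ

3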